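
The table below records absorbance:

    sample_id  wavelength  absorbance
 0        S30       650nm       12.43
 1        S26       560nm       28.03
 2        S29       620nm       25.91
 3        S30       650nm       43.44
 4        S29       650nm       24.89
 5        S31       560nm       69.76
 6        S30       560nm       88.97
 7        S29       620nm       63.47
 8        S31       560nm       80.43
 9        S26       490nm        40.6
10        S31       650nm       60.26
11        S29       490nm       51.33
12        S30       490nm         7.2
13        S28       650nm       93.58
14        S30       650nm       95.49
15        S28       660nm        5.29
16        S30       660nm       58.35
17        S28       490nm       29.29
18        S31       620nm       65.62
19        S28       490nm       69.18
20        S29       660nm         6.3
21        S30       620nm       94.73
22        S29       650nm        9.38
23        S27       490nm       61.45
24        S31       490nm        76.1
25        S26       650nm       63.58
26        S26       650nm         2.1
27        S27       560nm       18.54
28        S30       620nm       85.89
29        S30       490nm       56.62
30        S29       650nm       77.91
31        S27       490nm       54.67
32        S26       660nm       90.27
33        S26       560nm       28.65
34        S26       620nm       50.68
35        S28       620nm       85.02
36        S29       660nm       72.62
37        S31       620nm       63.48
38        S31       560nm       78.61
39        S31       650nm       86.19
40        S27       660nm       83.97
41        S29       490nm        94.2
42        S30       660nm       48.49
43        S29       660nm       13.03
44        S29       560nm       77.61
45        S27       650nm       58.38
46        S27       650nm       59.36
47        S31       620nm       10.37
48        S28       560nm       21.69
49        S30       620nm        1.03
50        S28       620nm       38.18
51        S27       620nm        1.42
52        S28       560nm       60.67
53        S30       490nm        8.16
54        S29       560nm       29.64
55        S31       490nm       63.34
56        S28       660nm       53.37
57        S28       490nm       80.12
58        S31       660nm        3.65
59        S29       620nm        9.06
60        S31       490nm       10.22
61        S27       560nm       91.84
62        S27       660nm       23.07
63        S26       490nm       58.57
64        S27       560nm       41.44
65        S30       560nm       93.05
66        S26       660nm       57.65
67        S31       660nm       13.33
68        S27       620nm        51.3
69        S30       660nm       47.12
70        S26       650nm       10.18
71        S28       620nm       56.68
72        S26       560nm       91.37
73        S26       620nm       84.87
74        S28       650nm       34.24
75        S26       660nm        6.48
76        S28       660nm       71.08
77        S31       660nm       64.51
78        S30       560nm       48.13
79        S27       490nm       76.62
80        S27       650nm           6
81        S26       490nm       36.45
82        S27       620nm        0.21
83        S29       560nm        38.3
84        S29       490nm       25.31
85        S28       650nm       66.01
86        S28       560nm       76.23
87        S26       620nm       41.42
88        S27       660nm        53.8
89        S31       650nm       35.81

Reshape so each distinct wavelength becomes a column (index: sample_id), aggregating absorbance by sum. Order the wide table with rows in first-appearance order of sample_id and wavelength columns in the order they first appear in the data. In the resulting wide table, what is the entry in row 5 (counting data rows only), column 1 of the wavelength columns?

With rows in first-appearance order of sample_id, row 5 is sample_id=S28. wavelength columns in first-appearance order: 650nm, 560nm, 620nm, 490nm, 660nm; column 1 is 650nm.
Long rows with sample_id=S28, wavelength=650nm: 93.58 + 34.24 + 66.01 = 193.83.

193.83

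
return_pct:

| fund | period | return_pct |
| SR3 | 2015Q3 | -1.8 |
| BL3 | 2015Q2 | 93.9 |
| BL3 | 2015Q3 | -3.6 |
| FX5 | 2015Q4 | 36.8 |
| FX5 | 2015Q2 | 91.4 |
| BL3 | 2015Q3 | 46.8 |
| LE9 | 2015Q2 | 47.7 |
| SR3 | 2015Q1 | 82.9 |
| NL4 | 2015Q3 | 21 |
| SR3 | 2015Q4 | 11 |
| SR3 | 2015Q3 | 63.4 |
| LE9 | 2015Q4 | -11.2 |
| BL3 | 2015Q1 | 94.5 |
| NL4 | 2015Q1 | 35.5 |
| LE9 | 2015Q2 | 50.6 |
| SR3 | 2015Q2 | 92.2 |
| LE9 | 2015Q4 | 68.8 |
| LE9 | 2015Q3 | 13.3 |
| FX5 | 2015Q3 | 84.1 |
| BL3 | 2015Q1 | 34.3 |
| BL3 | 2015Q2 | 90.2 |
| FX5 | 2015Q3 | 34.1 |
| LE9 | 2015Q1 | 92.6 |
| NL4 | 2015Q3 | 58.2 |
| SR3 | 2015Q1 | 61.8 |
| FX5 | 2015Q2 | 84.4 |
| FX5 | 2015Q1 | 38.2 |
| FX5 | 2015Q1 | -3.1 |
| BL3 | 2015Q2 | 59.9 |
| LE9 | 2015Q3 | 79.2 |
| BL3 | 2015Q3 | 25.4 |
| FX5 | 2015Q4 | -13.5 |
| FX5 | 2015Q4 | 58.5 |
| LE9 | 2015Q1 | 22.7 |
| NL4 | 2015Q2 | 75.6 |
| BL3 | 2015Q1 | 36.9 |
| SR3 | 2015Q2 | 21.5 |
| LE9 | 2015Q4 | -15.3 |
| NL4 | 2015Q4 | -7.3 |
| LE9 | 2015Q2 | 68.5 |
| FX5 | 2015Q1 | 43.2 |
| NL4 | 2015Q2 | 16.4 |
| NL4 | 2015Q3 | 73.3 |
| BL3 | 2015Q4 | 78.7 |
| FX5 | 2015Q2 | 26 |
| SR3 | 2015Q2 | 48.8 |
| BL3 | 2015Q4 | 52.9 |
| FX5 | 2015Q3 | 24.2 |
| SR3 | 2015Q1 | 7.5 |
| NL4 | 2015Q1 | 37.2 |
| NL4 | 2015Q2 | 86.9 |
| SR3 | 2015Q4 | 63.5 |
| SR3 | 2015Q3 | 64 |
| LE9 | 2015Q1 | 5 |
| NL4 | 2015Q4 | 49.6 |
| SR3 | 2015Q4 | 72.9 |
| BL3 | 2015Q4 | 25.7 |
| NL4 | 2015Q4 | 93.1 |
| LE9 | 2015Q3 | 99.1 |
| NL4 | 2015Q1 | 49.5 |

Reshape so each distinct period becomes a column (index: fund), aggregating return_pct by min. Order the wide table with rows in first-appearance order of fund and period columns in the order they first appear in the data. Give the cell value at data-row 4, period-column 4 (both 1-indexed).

5

With rows in first-appearance order of fund, row 4 is fund=LE9. period columns in first-appearance order: 2015Q3, 2015Q2, 2015Q4, 2015Q1; column 4 is 2015Q1.
Long rows with fund=LE9, period=2015Q1: min(92.6, 22.7, 5) = 5.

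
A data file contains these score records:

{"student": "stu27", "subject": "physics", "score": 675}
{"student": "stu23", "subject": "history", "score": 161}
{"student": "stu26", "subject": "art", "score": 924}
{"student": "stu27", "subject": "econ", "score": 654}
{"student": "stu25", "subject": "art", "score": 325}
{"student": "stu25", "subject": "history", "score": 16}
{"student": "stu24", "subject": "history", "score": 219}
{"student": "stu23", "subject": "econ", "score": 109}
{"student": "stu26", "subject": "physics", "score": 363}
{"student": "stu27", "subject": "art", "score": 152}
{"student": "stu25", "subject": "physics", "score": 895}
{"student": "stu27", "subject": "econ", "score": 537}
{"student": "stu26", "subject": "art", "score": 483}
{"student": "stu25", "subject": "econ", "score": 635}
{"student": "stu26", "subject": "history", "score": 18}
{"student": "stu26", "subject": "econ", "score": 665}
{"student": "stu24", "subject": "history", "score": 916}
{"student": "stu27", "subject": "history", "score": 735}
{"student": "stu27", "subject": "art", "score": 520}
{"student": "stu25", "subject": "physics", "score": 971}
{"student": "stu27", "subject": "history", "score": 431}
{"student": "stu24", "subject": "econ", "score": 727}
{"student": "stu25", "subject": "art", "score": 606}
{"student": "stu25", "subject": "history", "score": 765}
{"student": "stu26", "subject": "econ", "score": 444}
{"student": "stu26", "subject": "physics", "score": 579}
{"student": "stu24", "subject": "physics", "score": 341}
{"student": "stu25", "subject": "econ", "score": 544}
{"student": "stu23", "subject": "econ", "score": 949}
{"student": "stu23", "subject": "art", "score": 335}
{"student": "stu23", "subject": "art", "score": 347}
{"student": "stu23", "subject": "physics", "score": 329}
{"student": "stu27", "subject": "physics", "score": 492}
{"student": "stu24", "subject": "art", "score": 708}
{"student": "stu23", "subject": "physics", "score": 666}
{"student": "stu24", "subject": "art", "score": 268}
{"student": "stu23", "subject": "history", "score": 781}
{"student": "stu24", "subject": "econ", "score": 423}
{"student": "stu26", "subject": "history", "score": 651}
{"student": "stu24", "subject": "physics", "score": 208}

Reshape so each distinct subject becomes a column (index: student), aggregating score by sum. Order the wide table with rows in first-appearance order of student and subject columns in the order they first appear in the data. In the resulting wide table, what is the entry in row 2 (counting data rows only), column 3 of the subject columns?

With rows in first-appearance order of student, row 2 is student=stu23. subject columns in first-appearance order: physics, history, art, econ; column 3 is art.
Long rows with student=stu23, subject=art: 335 + 347 = 682.

682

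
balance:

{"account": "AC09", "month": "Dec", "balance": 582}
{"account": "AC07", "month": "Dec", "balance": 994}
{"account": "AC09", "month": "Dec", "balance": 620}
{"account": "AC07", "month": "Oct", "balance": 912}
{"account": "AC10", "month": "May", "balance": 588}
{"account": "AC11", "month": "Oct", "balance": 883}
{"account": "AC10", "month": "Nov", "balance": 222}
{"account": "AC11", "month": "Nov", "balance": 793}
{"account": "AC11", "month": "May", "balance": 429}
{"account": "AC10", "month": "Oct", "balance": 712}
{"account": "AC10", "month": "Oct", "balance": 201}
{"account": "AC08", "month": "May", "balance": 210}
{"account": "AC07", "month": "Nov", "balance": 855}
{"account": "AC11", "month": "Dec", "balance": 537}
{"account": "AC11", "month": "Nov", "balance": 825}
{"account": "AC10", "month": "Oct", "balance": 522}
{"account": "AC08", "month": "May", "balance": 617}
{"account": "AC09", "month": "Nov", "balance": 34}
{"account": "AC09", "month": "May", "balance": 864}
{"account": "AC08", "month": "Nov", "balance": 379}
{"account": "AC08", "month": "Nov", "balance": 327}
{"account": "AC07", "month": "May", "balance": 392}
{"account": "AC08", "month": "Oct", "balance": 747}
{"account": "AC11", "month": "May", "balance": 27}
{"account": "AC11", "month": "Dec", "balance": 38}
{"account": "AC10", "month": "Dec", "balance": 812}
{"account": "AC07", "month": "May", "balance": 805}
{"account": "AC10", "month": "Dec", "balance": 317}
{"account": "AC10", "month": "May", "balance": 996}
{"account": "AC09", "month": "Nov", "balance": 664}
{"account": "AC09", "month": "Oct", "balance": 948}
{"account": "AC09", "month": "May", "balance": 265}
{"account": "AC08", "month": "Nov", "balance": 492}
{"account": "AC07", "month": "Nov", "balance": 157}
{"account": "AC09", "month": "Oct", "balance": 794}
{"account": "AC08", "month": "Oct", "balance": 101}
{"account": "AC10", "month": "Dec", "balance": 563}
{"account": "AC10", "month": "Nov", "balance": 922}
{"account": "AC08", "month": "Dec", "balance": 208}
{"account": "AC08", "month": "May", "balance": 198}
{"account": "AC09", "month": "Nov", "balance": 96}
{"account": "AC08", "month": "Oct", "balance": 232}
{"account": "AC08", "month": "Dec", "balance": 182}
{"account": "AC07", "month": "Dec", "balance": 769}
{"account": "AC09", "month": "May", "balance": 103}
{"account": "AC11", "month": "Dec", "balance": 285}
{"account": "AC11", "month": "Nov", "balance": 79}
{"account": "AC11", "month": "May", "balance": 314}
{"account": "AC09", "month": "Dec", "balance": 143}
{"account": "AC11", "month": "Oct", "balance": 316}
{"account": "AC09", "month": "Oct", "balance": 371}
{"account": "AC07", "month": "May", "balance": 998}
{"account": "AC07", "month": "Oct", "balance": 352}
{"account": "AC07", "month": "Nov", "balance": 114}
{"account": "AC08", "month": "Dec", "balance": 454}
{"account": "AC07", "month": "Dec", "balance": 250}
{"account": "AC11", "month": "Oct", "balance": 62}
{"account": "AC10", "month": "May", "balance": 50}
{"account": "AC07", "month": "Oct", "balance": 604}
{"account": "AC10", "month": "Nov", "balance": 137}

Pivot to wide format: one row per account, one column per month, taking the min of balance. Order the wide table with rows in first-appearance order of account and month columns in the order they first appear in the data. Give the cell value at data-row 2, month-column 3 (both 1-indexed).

With rows in first-appearance order of account, row 2 is account=AC07. month columns in first-appearance order: Dec, Oct, May, Nov; column 3 is May.
Long rows with account=AC07, month=May: min(392, 805, 998) = 392.

392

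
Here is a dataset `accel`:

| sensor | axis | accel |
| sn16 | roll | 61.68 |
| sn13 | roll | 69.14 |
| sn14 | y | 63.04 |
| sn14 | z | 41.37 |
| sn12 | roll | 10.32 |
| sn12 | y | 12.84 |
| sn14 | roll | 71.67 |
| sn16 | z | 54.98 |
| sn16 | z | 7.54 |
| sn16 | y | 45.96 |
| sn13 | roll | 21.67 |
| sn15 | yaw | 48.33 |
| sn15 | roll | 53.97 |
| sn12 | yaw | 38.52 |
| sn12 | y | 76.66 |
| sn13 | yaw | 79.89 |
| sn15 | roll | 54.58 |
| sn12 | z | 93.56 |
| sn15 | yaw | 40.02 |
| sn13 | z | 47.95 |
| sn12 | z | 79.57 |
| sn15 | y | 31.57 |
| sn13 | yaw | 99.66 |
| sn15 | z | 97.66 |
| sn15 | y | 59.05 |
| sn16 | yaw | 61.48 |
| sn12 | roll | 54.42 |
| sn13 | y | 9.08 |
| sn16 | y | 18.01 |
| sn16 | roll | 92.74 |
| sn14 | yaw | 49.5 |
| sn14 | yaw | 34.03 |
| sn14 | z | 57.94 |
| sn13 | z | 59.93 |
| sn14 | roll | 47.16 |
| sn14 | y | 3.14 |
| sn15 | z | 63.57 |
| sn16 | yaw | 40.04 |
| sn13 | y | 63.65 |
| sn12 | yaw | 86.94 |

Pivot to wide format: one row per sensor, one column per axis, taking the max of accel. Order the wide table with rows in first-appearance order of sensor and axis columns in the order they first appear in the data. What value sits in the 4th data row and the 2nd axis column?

With rows in first-appearance order of sensor, row 4 is sensor=sn12. axis columns in first-appearance order: roll, y, z, yaw; column 2 is y.
Long rows with sensor=sn12, axis=y: max(12.84, 76.66) = 76.66.

76.66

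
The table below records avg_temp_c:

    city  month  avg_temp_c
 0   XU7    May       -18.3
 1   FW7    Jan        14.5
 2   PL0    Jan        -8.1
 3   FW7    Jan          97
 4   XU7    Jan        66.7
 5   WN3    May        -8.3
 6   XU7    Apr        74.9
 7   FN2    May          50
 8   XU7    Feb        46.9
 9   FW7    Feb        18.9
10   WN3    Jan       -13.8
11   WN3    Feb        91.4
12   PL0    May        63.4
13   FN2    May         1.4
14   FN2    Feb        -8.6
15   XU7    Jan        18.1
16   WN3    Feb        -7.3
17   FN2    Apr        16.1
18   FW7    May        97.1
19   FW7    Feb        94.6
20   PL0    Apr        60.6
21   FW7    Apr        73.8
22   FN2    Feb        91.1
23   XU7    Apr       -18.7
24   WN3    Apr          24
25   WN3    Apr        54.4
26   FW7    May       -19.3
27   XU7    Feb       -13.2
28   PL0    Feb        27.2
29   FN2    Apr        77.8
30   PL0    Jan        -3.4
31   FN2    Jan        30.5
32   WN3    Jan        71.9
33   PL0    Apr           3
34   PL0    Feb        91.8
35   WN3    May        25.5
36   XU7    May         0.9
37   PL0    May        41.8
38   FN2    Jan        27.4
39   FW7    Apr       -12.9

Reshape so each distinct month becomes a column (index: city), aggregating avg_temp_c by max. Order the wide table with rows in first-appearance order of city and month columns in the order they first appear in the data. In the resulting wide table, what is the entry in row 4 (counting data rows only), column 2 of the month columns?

71.9

With rows in first-appearance order of city, row 4 is city=WN3. month columns in first-appearance order: May, Jan, Apr, Feb; column 2 is Jan.
Long rows with city=WN3, month=Jan: max(-13.8, 71.9) = 71.9.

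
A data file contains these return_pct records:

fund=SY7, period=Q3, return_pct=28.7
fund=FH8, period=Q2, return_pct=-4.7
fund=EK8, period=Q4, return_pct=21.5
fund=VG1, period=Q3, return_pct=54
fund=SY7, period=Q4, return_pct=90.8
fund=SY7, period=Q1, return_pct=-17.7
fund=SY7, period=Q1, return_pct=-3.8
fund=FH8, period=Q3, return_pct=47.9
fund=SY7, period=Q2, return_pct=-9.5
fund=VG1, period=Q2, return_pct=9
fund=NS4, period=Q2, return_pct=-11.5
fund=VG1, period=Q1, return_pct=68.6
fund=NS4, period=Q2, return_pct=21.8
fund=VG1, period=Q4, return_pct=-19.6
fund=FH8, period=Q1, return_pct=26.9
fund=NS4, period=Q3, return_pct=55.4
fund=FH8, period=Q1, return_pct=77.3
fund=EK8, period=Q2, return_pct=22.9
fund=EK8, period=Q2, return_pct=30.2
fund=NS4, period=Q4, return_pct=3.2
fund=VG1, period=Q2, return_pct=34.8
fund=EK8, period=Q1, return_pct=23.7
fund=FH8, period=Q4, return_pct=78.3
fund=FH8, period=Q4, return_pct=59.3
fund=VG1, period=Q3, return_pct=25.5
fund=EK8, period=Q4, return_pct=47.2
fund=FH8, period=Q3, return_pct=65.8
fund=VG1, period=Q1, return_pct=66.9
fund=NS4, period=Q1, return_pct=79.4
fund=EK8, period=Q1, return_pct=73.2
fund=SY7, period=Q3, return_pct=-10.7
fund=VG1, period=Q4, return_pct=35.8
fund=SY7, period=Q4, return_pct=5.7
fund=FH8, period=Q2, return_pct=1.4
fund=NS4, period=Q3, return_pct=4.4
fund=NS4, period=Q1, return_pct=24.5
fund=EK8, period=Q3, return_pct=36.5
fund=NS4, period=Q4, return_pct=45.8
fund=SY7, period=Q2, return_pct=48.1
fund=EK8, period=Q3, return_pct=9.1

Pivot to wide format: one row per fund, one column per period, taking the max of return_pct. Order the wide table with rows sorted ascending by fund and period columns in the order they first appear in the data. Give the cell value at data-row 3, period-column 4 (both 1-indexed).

With rows sorted ascending by fund, row 3 is fund=NS4. period columns in first-appearance order: Q3, Q2, Q4, Q1; column 4 is Q1.
Long rows with fund=NS4, period=Q1: max(79.4, 24.5) = 79.4.

79.4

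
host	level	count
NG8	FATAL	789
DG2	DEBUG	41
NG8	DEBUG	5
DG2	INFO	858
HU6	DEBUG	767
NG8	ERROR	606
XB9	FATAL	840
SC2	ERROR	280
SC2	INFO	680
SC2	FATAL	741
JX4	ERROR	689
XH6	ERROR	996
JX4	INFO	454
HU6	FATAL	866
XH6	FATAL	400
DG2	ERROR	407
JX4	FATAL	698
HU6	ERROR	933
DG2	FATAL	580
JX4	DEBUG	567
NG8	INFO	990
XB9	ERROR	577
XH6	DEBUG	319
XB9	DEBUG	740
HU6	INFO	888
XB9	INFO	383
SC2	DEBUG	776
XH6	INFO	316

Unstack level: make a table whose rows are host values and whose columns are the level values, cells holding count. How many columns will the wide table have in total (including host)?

1 column for host plus 4 distinct level values → 5 columns.

5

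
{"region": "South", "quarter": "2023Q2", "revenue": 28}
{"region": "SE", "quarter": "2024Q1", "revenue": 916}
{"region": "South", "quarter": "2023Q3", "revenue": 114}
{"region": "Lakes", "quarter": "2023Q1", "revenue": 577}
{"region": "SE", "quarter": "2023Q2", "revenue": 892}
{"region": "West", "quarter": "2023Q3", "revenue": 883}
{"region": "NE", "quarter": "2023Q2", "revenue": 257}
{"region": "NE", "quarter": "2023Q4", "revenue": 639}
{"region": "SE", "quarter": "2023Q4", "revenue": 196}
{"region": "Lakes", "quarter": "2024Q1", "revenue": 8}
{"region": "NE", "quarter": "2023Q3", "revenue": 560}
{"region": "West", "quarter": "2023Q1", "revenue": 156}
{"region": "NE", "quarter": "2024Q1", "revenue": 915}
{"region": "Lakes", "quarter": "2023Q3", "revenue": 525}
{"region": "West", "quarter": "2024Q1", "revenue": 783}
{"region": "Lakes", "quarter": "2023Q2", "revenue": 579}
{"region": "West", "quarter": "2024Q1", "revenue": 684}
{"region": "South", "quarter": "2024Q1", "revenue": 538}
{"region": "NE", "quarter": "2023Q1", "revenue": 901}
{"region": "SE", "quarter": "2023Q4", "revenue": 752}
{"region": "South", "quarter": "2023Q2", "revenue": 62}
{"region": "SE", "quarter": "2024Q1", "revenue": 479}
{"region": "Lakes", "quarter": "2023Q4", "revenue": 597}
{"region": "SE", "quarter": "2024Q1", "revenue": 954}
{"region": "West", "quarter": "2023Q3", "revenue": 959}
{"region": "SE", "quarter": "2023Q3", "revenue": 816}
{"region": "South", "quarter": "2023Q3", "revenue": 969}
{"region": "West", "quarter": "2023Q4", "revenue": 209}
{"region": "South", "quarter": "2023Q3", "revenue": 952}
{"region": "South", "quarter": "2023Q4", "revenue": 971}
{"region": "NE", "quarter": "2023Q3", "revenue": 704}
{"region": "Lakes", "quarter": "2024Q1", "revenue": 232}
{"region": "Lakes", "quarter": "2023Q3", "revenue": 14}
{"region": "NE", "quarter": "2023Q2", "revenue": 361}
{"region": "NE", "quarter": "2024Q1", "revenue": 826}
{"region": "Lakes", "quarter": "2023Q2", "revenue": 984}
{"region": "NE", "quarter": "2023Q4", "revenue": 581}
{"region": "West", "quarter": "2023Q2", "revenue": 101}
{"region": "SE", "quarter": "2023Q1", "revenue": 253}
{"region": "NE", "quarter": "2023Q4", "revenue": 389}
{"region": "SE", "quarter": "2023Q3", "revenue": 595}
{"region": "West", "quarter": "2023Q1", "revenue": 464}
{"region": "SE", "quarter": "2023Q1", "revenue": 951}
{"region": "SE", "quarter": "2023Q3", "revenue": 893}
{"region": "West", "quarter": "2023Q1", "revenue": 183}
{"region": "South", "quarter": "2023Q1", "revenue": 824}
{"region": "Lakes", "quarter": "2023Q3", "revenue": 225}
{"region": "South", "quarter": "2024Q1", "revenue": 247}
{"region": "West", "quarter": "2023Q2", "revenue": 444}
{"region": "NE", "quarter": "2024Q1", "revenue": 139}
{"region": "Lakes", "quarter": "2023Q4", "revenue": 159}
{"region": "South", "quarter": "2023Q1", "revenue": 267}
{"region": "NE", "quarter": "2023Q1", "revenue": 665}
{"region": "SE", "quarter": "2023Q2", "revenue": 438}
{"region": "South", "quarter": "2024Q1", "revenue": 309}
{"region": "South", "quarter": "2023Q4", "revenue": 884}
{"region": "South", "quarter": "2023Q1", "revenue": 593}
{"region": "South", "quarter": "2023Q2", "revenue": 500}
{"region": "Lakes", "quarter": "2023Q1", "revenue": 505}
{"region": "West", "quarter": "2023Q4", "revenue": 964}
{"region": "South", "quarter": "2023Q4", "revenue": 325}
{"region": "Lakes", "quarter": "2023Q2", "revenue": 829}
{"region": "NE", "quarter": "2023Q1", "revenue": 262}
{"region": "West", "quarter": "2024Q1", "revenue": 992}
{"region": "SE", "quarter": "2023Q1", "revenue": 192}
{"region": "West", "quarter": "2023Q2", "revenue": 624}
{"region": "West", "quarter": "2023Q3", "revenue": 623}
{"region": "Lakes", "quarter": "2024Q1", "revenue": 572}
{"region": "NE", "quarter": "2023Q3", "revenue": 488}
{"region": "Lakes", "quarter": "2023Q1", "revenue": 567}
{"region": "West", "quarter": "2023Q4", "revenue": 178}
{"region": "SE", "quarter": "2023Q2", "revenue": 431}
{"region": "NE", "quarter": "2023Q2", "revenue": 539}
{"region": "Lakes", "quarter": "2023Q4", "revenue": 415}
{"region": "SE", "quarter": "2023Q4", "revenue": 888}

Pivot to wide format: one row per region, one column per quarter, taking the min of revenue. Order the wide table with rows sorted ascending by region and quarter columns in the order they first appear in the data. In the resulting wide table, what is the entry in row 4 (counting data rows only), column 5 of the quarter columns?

325

With rows sorted ascending by region, row 4 is region=South. quarter columns in first-appearance order: 2023Q2, 2024Q1, 2023Q3, 2023Q1, 2023Q4; column 5 is 2023Q4.
Long rows with region=South, quarter=2023Q4: min(971, 884, 325) = 325.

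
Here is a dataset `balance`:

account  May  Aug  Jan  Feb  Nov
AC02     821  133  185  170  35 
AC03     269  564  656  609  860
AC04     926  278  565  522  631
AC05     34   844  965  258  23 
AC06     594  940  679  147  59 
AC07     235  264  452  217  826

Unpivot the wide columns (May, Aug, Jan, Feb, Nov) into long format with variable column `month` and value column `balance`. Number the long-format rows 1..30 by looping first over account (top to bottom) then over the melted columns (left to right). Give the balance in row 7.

30 rows total (6 × 5). Row 7: index ⌊(7-1)/5⌋ = 1 into account → AC03; (7-1) mod 5 = 1 into the melted columns → Aug.
So row 7 is (AC03, Aug, 564); balance = 564.

564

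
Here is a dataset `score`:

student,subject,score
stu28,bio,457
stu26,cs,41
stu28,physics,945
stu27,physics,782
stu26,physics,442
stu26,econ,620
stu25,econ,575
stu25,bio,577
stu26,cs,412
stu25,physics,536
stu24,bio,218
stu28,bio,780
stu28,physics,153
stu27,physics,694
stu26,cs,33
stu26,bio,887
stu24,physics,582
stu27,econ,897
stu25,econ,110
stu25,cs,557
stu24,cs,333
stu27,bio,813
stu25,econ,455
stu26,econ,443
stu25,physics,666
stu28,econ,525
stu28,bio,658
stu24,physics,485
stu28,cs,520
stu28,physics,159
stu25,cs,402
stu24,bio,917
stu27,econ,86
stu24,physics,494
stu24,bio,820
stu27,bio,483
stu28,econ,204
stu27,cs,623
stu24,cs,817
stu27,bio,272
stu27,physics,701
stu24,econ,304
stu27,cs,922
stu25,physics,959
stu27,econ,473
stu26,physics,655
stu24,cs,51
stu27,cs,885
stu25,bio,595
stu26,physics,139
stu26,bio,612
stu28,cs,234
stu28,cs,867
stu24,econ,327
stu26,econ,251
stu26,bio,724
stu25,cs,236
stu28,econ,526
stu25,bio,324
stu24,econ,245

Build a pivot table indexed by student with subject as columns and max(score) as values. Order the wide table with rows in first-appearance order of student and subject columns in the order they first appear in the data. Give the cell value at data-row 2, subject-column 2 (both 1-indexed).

412

With rows in first-appearance order of student, row 2 is student=stu26. subject columns in first-appearance order: bio, cs, physics, econ; column 2 is cs.
Long rows with student=stu26, subject=cs: max(41, 412, 33) = 412.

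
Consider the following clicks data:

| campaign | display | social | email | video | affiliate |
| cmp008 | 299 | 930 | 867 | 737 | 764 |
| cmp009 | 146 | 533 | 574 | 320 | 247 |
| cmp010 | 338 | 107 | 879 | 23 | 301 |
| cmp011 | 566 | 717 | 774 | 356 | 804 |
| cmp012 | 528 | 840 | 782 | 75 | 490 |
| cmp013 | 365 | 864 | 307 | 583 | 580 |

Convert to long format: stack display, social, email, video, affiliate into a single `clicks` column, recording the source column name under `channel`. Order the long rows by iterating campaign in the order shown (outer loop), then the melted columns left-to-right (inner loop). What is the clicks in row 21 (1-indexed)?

528

30 rows total (6 × 5). Row 21: index ⌊(21-1)/5⌋ = 4 into campaign → cmp012; (21-1) mod 5 = 0 into the melted columns → display.
So row 21 is (cmp012, display, 528); clicks = 528.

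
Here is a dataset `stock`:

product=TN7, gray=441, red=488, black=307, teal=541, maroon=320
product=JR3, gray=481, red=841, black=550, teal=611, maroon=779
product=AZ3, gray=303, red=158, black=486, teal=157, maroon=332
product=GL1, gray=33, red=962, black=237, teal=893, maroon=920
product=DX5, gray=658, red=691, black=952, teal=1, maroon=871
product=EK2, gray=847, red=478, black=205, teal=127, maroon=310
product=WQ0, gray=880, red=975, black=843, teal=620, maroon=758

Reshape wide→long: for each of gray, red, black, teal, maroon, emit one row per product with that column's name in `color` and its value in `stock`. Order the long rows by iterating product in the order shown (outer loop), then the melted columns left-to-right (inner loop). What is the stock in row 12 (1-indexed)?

35 rows total (7 × 5). Row 12: index ⌊(12-1)/5⌋ = 2 into product → AZ3; (12-1) mod 5 = 1 into the melted columns → red.
So row 12 is (AZ3, red, 158); stock = 158.

158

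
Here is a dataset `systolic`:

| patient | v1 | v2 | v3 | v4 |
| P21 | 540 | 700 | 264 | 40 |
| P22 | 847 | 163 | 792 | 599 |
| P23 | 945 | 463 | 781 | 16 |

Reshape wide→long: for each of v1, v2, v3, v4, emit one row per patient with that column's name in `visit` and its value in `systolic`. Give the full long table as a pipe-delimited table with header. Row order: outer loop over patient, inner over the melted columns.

| patient | visit | systolic |
| P21 | v1 | 540 |
| P21 | v2 | 700 |
| P21 | v3 | 264 |
| P21 | v4 | 40 |
| P22 | v1 | 847 |
| P22 | v2 | 163 |
| P22 | v3 | 792 |
| P22 | v4 | 599 |
| P23 | v1 | 945 |
| P23 | v2 | 463 |
| P23 | v3 | 781 |
| P23 | v4 | 16 |

Each (patient, column) pair becomes one row: 3 × 4 = 12 rows.
For example, (P21, v1) → systolic=540.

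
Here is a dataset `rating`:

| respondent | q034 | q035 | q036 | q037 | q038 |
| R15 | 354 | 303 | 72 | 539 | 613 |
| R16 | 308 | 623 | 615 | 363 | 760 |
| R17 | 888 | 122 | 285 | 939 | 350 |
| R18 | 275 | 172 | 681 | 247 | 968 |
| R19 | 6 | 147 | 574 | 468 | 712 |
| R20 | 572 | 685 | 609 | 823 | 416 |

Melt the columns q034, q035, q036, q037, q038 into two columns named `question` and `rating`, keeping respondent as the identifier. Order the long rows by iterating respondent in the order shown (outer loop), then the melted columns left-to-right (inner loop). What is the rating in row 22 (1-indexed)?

147

30 rows total (6 × 5). Row 22: index ⌊(22-1)/5⌋ = 4 into respondent → R19; (22-1) mod 5 = 1 into the melted columns → q035.
So row 22 is (R19, q035, 147); rating = 147.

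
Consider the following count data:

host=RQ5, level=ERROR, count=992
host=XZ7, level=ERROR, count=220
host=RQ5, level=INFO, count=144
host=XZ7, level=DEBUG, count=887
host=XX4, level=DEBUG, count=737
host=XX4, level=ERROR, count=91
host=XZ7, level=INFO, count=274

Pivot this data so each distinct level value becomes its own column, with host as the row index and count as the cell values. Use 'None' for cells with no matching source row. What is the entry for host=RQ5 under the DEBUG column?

None

No long-format row has host=RQ5 and level=DEBUG, so the cell is None.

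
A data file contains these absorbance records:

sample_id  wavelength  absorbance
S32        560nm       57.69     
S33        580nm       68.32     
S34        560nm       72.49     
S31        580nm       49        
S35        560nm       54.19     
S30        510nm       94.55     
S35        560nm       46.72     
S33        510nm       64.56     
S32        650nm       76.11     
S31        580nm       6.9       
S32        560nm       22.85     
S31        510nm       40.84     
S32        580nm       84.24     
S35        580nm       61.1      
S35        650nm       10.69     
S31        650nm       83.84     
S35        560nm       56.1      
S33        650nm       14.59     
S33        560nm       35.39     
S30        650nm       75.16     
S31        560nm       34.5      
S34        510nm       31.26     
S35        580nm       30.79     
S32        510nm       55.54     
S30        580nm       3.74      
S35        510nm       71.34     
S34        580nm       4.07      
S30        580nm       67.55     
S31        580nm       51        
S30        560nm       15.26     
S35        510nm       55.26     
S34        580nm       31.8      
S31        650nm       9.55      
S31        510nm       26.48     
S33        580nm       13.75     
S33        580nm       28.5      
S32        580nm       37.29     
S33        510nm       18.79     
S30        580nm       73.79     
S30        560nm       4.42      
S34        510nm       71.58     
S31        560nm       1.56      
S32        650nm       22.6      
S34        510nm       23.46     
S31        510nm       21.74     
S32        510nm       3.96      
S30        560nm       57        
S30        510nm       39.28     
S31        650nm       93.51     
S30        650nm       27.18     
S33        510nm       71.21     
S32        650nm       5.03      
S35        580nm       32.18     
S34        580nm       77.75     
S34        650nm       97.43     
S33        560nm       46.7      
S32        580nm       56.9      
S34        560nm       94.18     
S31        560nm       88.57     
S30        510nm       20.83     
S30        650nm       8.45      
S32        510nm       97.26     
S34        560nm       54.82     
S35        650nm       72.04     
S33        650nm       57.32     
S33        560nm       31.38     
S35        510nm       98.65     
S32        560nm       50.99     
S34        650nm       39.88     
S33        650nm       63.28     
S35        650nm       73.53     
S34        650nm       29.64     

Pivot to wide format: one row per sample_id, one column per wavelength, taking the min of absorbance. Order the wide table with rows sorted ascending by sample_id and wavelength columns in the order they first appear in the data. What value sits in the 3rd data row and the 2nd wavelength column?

37.29

With rows sorted ascending by sample_id, row 3 is sample_id=S32. wavelength columns in first-appearance order: 560nm, 580nm, 510nm, 650nm; column 2 is 580nm.
Long rows with sample_id=S32, wavelength=580nm: min(84.24, 37.29, 56.9) = 37.29.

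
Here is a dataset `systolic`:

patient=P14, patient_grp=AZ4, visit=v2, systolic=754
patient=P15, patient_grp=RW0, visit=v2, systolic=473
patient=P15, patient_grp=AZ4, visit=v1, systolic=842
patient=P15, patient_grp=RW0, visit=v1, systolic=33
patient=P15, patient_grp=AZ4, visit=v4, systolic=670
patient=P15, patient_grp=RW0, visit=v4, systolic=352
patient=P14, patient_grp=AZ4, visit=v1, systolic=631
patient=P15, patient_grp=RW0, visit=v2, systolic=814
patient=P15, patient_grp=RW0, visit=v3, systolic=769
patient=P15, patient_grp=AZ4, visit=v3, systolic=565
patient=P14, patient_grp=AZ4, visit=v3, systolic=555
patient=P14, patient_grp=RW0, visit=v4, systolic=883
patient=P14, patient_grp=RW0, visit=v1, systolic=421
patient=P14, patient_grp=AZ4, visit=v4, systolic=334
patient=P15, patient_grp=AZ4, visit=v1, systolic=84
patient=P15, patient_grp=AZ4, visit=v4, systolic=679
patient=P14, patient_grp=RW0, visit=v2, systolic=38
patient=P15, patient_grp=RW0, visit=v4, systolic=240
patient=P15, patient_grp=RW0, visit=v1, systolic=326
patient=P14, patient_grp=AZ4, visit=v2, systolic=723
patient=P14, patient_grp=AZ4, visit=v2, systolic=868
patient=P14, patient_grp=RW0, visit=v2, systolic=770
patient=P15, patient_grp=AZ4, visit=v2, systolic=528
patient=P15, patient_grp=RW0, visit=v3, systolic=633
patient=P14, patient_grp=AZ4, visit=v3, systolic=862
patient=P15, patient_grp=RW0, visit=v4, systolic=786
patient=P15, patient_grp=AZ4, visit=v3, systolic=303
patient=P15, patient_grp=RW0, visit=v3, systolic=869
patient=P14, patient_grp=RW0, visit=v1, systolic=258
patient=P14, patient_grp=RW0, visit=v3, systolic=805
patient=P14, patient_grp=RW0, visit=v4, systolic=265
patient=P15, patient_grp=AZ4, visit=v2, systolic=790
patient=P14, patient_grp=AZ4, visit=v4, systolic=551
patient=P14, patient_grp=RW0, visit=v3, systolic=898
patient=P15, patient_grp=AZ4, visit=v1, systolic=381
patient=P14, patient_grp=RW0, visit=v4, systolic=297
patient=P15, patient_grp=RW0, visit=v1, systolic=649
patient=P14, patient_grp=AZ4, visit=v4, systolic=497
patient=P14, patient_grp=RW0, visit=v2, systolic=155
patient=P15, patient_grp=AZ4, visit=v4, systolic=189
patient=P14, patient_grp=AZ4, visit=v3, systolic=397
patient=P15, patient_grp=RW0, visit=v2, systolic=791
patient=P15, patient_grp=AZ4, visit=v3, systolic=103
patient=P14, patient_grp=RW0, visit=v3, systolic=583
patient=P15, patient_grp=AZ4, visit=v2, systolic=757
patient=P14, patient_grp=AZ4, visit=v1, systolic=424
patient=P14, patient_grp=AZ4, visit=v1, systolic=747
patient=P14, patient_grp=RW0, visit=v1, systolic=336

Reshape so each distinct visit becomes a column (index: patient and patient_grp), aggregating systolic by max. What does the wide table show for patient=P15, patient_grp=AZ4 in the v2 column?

Rows with patient=P15, patient_grp=AZ4 and visit=v2: systolic values are 528, 790, 757.
max(528, 790, 757) = 790.

790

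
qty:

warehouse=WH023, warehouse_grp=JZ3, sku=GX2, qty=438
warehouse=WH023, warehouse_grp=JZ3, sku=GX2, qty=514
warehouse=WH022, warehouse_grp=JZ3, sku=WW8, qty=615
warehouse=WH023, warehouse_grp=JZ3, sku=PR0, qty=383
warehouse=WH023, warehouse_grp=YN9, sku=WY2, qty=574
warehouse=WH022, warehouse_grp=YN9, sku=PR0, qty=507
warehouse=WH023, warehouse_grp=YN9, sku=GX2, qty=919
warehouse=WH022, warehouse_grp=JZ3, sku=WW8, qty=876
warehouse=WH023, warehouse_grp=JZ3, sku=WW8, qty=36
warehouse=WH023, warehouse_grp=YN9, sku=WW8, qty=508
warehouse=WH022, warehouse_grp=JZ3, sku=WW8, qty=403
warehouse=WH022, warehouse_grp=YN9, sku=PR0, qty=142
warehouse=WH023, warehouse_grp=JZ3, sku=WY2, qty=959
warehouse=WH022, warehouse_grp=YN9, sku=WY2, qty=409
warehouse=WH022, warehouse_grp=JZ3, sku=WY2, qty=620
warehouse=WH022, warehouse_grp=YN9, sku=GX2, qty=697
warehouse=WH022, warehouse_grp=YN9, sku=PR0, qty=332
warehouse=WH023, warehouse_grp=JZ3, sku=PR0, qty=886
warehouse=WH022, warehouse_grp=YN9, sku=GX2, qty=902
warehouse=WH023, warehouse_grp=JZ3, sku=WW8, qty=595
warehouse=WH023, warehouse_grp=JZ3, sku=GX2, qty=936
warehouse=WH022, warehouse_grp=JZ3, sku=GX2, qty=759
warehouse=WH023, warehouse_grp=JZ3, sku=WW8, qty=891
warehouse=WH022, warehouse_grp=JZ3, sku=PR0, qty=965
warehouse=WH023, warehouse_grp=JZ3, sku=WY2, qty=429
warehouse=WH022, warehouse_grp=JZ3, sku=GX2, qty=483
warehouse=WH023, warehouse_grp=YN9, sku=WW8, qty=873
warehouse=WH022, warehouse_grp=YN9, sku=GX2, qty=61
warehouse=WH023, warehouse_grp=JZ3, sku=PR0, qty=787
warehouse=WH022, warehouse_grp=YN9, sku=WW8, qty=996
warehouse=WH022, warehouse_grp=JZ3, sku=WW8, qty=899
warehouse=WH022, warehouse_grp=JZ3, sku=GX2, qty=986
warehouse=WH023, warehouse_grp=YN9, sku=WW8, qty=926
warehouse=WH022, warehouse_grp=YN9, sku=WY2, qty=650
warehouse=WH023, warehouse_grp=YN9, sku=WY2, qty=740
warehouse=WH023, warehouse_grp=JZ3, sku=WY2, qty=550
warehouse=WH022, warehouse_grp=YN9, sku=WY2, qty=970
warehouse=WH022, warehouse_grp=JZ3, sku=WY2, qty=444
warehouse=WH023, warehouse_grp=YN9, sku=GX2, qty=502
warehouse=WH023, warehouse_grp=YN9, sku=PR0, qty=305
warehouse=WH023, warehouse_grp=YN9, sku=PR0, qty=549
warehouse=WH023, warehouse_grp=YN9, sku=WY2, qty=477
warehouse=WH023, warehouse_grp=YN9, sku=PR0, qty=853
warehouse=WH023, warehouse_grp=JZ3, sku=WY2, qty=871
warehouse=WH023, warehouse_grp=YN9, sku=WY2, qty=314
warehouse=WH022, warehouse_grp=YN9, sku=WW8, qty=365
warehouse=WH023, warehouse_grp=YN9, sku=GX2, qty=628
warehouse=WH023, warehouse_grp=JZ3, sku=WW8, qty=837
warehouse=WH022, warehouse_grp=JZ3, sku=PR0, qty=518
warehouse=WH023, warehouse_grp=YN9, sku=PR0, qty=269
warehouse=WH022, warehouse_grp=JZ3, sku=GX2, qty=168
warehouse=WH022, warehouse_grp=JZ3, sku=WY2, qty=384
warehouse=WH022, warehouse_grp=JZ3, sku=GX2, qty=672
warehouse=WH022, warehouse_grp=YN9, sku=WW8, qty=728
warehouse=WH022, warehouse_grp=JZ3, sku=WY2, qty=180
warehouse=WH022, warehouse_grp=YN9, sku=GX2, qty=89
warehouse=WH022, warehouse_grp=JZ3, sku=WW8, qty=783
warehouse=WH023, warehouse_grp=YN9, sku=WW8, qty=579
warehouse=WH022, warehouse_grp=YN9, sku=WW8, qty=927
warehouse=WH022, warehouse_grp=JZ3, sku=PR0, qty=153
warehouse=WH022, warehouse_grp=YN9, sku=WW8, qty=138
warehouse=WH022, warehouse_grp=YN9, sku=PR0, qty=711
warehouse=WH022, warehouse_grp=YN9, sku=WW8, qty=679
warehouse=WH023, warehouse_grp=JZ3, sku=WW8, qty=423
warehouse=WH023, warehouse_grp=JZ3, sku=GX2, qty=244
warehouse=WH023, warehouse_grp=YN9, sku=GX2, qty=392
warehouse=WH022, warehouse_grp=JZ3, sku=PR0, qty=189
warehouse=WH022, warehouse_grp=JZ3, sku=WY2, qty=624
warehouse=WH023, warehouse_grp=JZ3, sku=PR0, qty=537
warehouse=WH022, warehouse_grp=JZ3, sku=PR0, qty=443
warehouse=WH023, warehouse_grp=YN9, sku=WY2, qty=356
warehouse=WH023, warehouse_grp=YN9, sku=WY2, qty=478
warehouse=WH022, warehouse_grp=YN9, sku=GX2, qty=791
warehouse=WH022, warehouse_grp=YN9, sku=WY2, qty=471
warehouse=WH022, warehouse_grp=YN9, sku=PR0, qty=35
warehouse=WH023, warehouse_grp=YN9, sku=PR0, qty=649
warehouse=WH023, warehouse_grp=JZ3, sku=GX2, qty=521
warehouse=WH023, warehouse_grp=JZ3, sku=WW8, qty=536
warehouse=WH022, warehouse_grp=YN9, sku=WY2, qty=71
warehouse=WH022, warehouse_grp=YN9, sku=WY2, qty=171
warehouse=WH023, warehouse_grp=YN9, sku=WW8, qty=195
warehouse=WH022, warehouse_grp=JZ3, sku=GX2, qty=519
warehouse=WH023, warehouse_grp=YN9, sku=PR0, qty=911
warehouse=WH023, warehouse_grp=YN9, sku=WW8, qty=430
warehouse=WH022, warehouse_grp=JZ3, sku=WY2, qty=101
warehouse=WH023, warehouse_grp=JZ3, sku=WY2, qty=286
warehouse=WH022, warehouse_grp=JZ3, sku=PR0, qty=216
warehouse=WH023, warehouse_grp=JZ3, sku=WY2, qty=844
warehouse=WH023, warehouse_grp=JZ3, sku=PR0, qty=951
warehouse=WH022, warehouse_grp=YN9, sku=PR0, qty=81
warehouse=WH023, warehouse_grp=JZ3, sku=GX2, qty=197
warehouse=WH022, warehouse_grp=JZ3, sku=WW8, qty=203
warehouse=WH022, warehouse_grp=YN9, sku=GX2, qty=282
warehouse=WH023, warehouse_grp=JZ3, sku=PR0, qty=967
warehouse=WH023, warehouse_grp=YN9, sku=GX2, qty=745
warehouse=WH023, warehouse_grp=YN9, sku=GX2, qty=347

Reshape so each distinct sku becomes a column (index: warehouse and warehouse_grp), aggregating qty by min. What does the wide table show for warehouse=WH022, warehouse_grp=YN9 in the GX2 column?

61

Rows with warehouse=WH022, warehouse_grp=YN9 and sku=GX2: qty values are 697, 902, 61, 89, 791, 282.
min(697, 902, 61, 89, 791, 282) = 61.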